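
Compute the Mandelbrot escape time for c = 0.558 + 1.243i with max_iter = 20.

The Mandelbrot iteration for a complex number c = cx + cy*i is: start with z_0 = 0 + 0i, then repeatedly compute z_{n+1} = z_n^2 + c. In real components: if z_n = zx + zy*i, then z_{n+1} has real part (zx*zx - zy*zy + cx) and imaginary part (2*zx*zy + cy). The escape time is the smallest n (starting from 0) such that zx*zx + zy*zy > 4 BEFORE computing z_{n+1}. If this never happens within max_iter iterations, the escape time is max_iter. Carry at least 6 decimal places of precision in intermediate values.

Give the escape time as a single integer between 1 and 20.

z_0 = 0 + 0i, c = 0.5580 + 1.2430i
Iter 1: z = 0.5580 + 1.2430i, |z|^2 = 1.8564
Iter 2: z = -0.6757 + 2.6302i, |z|^2 = 7.3744
Escaped at iteration 2

Answer: 2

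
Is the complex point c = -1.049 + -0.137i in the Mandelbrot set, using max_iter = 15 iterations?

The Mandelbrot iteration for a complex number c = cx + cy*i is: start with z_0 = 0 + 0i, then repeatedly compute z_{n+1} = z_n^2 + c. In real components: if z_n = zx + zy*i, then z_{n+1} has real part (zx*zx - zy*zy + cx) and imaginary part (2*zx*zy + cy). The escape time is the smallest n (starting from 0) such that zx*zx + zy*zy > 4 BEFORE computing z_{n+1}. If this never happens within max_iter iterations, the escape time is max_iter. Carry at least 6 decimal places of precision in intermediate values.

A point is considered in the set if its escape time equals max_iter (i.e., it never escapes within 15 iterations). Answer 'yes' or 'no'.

z_0 = 0 + 0i, c = -1.0490 + -0.1370i
Iter 1: z = -1.0490 + -0.1370i, |z|^2 = 1.1192
Iter 2: z = 0.0326 + 0.1504i, |z|^2 = 0.0237
Iter 3: z = -1.0706 + -0.1272i, |z|^2 = 1.1623
Iter 4: z = 0.0809 + 0.1353i, |z|^2 = 0.0249
Iter 5: z = -1.0608 + -0.1151i, |z|^2 = 1.1385
Iter 6: z = 0.0630 + 0.1072i, |z|^2 = 0.0155
Iter 7: z = -1.0565 + -0.1235i, |z|^2 = 1.1315
Iter 8: z = 0.0520 + 0.1240i, |z|^2 = 0.0181
Iter 9: z = -1.0617 + -0.1241i, |z|^2 = 1.1425
Iter 10: z = 0.0627 + 0.1265i, |z|^2 = 0.0199
Iter 11: z = -1.0611 + -0.1211i, |z|^2 = 1.1405
Iter 12: z = 0.0622 + 0.1200i, |z|^2 = 0.0183
Iter 13: z = -1.0595 + -0.1221i, |z|^2 = 1.1375
Iter 14: z = 0.0587 + 0.1217i, |z|^2 = 0.0183
Did not escape in 15 iterations → in set

Answer: yes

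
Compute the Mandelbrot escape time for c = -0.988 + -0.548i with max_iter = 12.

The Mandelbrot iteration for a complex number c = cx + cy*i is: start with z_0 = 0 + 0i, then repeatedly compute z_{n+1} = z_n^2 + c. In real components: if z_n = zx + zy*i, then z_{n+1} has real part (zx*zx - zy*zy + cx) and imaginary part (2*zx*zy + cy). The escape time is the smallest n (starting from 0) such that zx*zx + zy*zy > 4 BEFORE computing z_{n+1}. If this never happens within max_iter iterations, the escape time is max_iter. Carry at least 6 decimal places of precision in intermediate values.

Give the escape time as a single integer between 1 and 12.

Answer: 5

Derivation:
z_0 = 0 + 0i, c = -0.9880 + -0.5480i
Iter 1: z = -0.9880 + -0.5480i, |z|^2 = 1.2764
Iter 2: z = -0.3122 + 0.5348i, |z|^2 = 0.3835
Iter 3: z = -1.1766 + -0.8819i, |z|^2 = 2.1622
Iter 4: z = -0.3813 + 1.5274i, |z|^2 = 2.4782
Iter 5: z = -3.1754 + -1.7129i, |z|^2 = 13.0172
Escaped at iteration 5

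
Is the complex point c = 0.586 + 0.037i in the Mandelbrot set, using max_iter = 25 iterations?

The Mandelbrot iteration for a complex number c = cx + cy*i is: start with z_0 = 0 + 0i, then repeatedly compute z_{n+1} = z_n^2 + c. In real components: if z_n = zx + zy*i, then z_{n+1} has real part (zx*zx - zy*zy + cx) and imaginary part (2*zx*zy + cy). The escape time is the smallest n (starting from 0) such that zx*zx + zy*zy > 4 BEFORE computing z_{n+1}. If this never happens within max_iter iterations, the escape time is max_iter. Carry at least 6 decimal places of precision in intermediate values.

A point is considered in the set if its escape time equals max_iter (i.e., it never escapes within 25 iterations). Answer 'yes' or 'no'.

z_0 = 0 + 0i, c = 0.5860 + 0.0370i
Iter 1: z = 0.5860 + 0.0370i, |z|^2 = 0.3448
Iter 2: z = 0.9280 + 0.0804i, |z|^2 = 0.8677
Iter 3: z = 1.4408 + 0.1862i, |z|^2 = 2.1105
Iter 4: z = 2.6272 + 0.5734i, |z|^2 = 7.2309
Escaped at iteration 4

Answer: no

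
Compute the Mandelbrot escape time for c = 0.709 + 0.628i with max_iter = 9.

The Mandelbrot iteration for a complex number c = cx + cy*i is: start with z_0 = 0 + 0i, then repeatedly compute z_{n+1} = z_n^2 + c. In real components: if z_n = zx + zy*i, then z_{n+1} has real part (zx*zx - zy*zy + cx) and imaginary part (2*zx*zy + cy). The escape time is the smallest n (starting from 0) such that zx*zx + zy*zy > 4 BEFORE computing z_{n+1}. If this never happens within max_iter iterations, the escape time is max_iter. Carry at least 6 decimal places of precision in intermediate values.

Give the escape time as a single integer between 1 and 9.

Answer: 3

Derivation:
z_0 = 0 + 0i, c = 0.7090 + 0.6280i
Iter 1: z = 0.7090 + 0.6280i, |z|^2 = 0.8971
Iter 2: z = 0.8173 + 1.5185i, |z|^2 = 2.9738
Iter 3: z = -0.9289 + 3.1101i, |z|^2 = 10.5358
Escaped at iteration 3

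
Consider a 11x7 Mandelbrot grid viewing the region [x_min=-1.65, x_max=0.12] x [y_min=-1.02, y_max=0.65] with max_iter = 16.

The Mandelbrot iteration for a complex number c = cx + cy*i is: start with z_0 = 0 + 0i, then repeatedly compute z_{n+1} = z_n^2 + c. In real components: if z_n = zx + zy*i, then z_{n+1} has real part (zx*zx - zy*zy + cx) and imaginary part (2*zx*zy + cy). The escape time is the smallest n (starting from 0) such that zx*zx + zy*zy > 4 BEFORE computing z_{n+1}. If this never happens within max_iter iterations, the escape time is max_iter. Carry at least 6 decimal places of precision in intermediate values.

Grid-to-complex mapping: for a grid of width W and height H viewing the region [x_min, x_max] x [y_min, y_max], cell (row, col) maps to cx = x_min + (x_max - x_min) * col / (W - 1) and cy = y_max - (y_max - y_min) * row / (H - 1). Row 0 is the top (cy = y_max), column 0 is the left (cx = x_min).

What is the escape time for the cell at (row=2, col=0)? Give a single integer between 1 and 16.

z_0 = 0 + 0i, c = -1.6500 + 0.0933i
Iter 1: z = -1.6500 + 0.0933i, |z|^2 = 2.7312
Iter 2: z = 1.0638 + -0.2147i, |z|^2 = 1.1777
Iter 3: z = -0.5644 + -0.3634i, |z|^2 = 0.4506
Iter 4: z = -1.4635 + 0.5035i, |z|^2 = 2.3953
Iter 5: z = 0.2382 + -1.3805i, |z|^2 = 1.9626
Iter 6: z = -3.4991 + -0.5642i, |z|^2 = 12.5622
Escaped at iteration 6

Answer: 6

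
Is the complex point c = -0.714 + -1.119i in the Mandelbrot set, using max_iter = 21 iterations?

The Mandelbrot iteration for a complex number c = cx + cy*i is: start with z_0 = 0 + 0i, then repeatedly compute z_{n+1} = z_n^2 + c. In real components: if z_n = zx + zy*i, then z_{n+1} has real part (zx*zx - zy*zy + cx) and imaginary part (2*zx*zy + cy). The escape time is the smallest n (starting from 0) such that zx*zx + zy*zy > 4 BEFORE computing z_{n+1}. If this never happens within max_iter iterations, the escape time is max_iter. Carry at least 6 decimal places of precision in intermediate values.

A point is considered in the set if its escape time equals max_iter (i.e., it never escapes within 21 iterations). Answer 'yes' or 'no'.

Answer: no

Derivation:
z_0 = 0 + 0i, c = -0.7140 + -1.1190i
Iter 1: z = -0.7140 + -1.1190i, |z|^2 = 1.7620
Iter 2: z = -1.4564 + 0.4789i, |z|^2 = 2.3504
Iter 3: z = 1.1776 + -2.5140i, |z|^2 = 7.7070
Escaped at iteration 3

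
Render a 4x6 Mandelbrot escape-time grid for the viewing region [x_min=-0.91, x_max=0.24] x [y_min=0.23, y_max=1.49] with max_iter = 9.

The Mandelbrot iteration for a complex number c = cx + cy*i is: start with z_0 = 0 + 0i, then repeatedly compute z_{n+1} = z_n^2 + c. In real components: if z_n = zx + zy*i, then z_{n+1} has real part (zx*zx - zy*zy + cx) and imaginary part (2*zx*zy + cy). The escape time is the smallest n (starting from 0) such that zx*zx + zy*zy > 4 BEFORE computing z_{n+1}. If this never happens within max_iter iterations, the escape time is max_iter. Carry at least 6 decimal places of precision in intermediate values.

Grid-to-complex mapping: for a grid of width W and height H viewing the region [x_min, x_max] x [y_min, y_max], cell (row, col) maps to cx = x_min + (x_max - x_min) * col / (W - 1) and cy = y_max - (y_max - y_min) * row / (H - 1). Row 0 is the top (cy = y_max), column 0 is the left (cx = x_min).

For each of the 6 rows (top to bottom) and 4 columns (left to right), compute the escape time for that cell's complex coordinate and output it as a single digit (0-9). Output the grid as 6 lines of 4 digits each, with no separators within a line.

(row=0, col=0): c = -0.9100 + 1.4900i → escape time 2
(row=0, col=1): c = -0.5267 + 1.4900i → escape time 2
(row=0, col=2): c = -0.1433 + 1.4900i → escape time 2
(row=0, col=3): c = 0.2400 + 1.4900i → escape time 2
(row=1, col=0): c = -0.9100 + 1.2380i → escape time 3
(row=1, col=1): c = -0.5267 + 1.2380i → escape time 3
(row=1, col=2): c = -0.1433 + 1.2380i → escape time 3
(row=1, col=3): c = 0.2400 + 1.2380i → escape time 2
(row=2, col=0): c = -0.9100 + 0.9860i → escape time 3
(row=2, col=1): c = -0.5267 + 0.9860i → escape time 4
(row=2, col=2): c = -0.1433 + 0.9860i → escape time 9
(row=2, col=3): c = 0.2400 + 0.9860i → escape time 4
(row=3, col=0): c = -0.9100 + 0.7340i → escape time 4
(row=3, col=1): c = -0.5267 + 0.7340i → escape time 6
(row=3, col=2): c = -0.1433 + 0.7340i → escape time 9
(row=3, col=3): c = 0.2400 + 0.7340i → escape time 6
(row=4, col=0): c = -0.9100 + 0.4820i → escape time 5
(row=4, col=1): c = -0.5267 + 0.4820i → escape time 9
(row=4, col=2): c = -0.1433 + 0.4820i → escape time 9
(row=4, col=3): c = 0.2400 + 0.4820i → escape time 9
(row=5, col=0): c = -0.9100 + 0.2300i → escape time 9
(row=5, col=1): c = -0.5267 + 0.2300i → escape time 9
(row=5, col=2): c = -0.1433 + 0.2300i → escape time 9
(row=5, col=3): c = 0.2400 + 0.2300i → escape time 9

Answer: 2222
3332
3494
4696
5999
9999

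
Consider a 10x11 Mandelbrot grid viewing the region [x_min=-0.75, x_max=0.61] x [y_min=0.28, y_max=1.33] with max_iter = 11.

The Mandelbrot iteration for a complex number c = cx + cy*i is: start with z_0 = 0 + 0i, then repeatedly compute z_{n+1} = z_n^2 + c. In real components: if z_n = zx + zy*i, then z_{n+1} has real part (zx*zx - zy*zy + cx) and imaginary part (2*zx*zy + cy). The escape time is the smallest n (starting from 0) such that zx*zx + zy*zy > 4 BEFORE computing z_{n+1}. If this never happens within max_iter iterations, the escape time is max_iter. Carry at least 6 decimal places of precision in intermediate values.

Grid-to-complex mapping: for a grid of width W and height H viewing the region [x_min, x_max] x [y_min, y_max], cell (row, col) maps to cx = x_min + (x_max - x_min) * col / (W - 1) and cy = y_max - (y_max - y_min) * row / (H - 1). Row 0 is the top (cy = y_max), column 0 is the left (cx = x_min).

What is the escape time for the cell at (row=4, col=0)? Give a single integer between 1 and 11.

z_0 = 0 + 0i, c = -0.7500 + 0.9100i
Iter 1: z = -0.7500 + 0.9100i, |z|^2 = 1.3906
Iter 2: z = -1.0156 + -0.4550i, |z|^2 = 1.2385
Iter 3: z = 0.0744 + 1.8342i, |z|^2 = 3.3698
Iter 4: z = -4.1087 + 1.1830i, |z|^2 = 18.2812
Escaped at iteration 4

Answer: 4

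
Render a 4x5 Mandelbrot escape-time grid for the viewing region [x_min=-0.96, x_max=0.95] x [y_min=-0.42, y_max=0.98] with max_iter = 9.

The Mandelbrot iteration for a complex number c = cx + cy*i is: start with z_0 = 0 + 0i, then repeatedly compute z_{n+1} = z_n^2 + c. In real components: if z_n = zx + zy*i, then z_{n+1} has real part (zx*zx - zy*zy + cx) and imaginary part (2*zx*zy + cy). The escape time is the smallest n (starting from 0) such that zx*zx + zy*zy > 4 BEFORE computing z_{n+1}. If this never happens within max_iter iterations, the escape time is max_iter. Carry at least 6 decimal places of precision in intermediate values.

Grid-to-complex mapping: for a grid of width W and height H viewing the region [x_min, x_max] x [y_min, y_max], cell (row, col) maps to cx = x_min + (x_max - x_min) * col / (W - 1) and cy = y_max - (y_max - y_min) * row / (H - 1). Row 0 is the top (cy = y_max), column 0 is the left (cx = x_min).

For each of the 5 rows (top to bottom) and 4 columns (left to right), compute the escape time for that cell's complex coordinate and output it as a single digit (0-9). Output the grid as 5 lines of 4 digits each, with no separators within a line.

Answer: 3532
4992
9993
9993
6992

Derivation:
(row=0, col=0): c = -0.9600 + 0.9800i → escape time 3
(row=0, col=1): c = -0.3233 + 0.9800i → escape time 5
(row=0, col=2): c = 0.3133 + 0.9800i → escape time 3
(row=0, col=3): c = 0.9500 + 0.9800i → escape time 2
(row=1, col=0): c = -0.9600 + 0.6300i → escape time 4
(row=1, col=1): c = -0.3233 + 0.6300i → escape time 9
(row=1, col=2): c = 0.3133 + 0.6300i → escape time 9
(row=1, col=3): c = 0.9500 + 0.6300i → escape time 2
(row=2, col=0): c = -0.9600 + 0.2800i → escape time 9
(row=2, col=1): c = -0.3233 + 0.2800i → escape time 9
(row=2, col=2): c = 0.3133 + 0.2800i → escape time 9
(row=2, col=3): c = 0.9500 + 0.2800i → escape time 3
(row=3, col=0): c = -0.9600 + -0.0700i → escape time 9
(row=3, col=1): c = -0.3233 + -0.0700i → escape time 9
(row=3, col=2): c = 0.3133 + -0.0700i → escape time 9
(row=3, col=3): c = 0.9500 + -0.0700i → escape time 3
(row=4, col=0): c = -0.9600 + -0.4200i → escape time 6
(row=4, col=1): c = -0.3233 + -0.4200i → escape time 9
(row=4, col=2): c = 0.3133 + -0.4200i → escape time 9
(row=4, col=3): c = 0.9500 + -0.4200i → escape time 2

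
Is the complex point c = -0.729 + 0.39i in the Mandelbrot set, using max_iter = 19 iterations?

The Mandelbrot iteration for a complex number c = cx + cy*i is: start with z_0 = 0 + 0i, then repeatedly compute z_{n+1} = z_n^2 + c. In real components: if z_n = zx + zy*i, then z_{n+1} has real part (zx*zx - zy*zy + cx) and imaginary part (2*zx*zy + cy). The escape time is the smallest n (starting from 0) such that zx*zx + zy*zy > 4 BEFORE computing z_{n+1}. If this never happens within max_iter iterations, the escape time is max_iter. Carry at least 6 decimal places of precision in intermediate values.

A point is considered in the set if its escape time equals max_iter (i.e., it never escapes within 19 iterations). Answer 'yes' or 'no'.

z_0 = 0 + 0i, c = -0.7290 + 0.3900i
Iter 1: z = -0.7290 + 0.3900i, |z|^2 = 0.6835
Iter 2: z = -0.3497 + -0.1786i, |z|^2 = 0.1542
Iter 3: z = -0.6386 + 0.5149i, |z|^2 = 0.6730
Iter 4: z = -0.5863 + -0.2677i, |z|^2 = 0.4154
Iter 5: z = -0.4569 + 0.7039i, |z|^2 = 0.7042
Iter 6: z = -1.0156 + -0.2533i, |z|^2 = 1.0957
Iter 7: z = 0.2384 + 0.9045i, |z|^2 = 0.8749
Iter 8: z = -1.4902 + 0.8212i, |z|^2 = 2.8952
Iter 9: z = 0.8174 + -2.0576i, |z|^2 = 4.9019
Escaped at iteration 9

Answer: no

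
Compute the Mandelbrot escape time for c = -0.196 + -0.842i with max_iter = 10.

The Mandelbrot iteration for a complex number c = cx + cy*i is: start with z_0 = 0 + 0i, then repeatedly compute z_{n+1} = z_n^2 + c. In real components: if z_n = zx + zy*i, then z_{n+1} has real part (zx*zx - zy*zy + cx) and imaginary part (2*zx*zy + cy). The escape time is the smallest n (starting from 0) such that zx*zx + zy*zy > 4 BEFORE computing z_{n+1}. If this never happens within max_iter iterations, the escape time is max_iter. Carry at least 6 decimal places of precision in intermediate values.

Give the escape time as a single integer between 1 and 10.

z_0 = 0 + 0i, c = -0.1960 + -0.8420i
Iter 1: z = -0.1960 + -0.8420i, |z|^2 = 0.7474
Iter 2: z = -0.8665 + -0.5119i, |z|^2 = 1.0130
Iter 3: z = 0.2928 + 0.0452i, |z|^2 = 0.0878
Iter 4: z = -0.1123 + -0.8155i, |z|^2 = 0.6777
Iter 5: z = -0.8484 + -0.6588i, |z|^2 = 1.1539
Iter 6: z = 0.0898 + 0.2760i, |z|^2 = 0.0842
Iter 7: z = -0.2641 + -0.7924i, |z|^2 = 0.6977
Iter 8: z = -0.7542 + -0.4234i, |z|^2 = 0.7481
Iter 9: z = 0.1935 + -0.2033i, |z|^2 = 0.0788

Answer: 10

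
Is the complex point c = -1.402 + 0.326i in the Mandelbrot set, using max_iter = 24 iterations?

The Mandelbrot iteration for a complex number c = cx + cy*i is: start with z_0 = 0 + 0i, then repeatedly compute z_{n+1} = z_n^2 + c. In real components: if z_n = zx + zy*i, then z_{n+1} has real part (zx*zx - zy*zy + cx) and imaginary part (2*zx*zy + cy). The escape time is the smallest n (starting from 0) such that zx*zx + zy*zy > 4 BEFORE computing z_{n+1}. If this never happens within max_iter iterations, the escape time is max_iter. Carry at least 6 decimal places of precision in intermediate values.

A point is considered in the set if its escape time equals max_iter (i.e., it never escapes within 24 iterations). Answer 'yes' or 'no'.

Answer: no

Derivation:
z_0 = 0 + 0i, c = -1.4020 + 0.3260i
Iter 1: z = -1.4020 + 0.3260i, |z|^2 = 2.0719
Iter 2: z = 0.4573 + -0.5881i, |z|^2 = 0.5550
Iter 3: z = -1.5387 + -0.2119i, |z|^2 = 2.4126
Iter 4: z = 0.9207 + 0.9781i, |z|^2 = 1.8045
Iter 5: z = -1.5110 + 2.1272i, |z|^2 = 6.8083
Escaped at iteration 5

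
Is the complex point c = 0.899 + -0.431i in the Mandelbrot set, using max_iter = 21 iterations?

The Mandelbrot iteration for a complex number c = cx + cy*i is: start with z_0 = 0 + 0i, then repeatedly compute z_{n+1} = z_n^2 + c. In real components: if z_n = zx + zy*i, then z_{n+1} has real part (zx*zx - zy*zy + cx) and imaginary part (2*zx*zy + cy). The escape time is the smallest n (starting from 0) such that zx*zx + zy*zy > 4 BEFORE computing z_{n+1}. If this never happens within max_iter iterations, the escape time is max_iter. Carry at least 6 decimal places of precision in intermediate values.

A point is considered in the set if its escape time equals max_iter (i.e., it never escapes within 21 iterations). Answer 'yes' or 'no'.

Answer: no

Derivation:
z_0 = 0 + 0i, c = 0.8990 + -0.4310i
Iter 1: z = 0.8990 + -0.4310i, |z|^2 = 0.9940
Iter 2: z = 1.5214 + -1.2059i, |z|^2 = 3.7691
Iter 3: z = 1.7595 + -4.1005i, |z|^2 = 19.9101
Escaped at iteration 3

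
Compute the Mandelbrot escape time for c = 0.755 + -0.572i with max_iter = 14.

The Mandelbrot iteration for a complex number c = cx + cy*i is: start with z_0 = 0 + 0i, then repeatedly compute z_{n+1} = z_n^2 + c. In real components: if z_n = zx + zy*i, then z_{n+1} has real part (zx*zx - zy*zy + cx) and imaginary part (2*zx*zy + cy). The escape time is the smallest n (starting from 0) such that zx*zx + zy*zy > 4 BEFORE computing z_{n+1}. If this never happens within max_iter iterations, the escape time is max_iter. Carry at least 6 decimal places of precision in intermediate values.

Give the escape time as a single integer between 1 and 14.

z_0 = 0 + 0i, c = 0.7550 + -0.5720i
Iter 1: z = 0.7550 + -0.5720i, |z|^2 = 0.8972
Iter 2: z = 0.9978 + -1.4357i, |z|^2 = 3.0570
Iter 3: z = -0.3106 + -3.4372i, |z|^2 = 11.9111
Escaped at iteration 3

Answer: 3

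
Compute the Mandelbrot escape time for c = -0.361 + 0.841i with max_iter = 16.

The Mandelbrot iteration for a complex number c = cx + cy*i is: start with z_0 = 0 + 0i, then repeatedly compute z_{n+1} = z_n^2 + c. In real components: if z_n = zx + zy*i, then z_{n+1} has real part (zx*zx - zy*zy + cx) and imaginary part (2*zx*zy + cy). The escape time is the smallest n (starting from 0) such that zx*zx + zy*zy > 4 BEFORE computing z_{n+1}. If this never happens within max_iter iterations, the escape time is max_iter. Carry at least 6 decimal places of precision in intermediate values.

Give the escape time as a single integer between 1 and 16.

z_0 = 0 + 0i, c = -0.3610 + 0.8410i
Iter 1: z = -0.3610 + 0.8410i, |z|^2 = 0.8376
Iter 2: z = -0.9380 + 0.2338i, |z|^2 = 0.9344
Iter 3: z = 0.4641 + 0.4024i, |z|^2 = 0.3773
Iter 4: z = -0.3075 + 1.2145i, |z|^2 = 1.5697
Iter 5: z = -1.7415 + 0.0940i, |z|^2 = 3.0416
Iter 6: z = 2.6630 + 0.5137i, |z|^2 = 7.3553
Escaped at iteration 6

Answer: 6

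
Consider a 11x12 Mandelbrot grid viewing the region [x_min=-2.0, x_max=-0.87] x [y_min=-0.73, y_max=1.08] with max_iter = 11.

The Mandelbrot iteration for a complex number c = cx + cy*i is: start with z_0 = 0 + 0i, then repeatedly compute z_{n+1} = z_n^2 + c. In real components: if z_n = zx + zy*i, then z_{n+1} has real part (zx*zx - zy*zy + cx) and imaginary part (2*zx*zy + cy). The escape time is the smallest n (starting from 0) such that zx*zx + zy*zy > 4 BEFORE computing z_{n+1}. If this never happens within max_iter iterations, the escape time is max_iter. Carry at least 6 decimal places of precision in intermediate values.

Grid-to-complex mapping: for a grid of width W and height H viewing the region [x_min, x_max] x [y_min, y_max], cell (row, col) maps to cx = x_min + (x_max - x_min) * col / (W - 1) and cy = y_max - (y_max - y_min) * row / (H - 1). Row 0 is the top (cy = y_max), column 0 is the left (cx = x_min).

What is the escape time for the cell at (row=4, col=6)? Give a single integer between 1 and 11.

Answer: 6

Derivation:
z_0 = 0 + 0i, c = -1.3220 + 0.4218i
Iter 1: z = -1.3220 + 0.4218i, |z|^2 = 1.9256
Iter 2: z = 0.2478 + -0.6935i, |z|^2 = 0.5423
Iter 3: z = -1.7415 + 0.0782i, |z|^2 = 3.0390
Iter 4: z = 1.7048 + 0.1494i, |z|^2 = 2.9286
Iter 5: z = 1.5619 + 0.9314i, |z|^2 = 3.3070
Iter 6: z = 0.2501 + 3.3312i, |z|^2 = 11.1595
Escaped at iteration 6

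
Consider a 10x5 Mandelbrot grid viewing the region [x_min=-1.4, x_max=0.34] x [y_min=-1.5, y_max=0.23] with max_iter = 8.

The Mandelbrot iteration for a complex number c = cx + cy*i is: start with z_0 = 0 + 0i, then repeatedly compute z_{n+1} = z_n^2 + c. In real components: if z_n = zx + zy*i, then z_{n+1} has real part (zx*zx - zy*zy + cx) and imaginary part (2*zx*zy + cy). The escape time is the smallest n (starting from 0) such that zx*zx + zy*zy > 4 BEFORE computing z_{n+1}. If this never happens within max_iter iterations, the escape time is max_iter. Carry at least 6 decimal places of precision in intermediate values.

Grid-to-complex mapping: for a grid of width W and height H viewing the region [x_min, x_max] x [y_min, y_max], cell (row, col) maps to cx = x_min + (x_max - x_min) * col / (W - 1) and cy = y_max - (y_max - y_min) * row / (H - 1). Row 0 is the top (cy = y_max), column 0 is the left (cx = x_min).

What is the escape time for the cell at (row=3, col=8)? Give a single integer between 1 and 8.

Answer: 4

Derivation:
z_0 = 0 + 0i, c = 0.1467 + -1.0675i
Iter 1: z = 0.1467 + -1.0675i, |z|^2 = 1.1611
Iter 2: z = -0.9714 + -1.3806i, |z|^2 = 2.8497
Iter 3: z = -0.8159 + 1.6147i, |z|^2 = 3.2731
Iter 4: z = -1.7950 + -3.7024i, |z|^2 = 16.9301
Escaped at iteration 4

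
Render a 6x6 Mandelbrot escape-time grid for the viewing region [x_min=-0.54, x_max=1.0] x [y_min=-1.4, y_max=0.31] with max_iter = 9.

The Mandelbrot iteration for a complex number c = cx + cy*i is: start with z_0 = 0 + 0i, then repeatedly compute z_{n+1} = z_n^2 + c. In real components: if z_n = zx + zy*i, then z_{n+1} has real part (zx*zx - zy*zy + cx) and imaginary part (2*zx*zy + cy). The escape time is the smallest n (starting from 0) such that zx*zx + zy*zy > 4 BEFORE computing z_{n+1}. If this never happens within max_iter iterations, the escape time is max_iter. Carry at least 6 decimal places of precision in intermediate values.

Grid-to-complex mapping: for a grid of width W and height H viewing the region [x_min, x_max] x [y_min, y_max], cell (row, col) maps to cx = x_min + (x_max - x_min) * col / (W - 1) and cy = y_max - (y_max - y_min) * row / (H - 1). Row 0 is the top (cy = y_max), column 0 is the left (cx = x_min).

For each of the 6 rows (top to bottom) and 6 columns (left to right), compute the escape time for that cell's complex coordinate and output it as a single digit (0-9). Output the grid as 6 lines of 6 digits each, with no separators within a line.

(row=0, col=0): c = -0.5400 + 0.3100i → escape time 9
(row=0, col=1): c = -0.2320 + 0.3100i → escape time 9
(row=0, col=2): c = 0.0760 + 0.3100i → escape time 9
(row=0, col=3): c = 0.3840 + 0.3100i → escape time 9
(row=0, col=4): c = 0.6920 + 0.3100i → escape time 3
(row=0, col=5): c = 1.0000 + 0.3100i → escape time 2
(row=1, col=0): c = -0.5400 + -0.0320i → escape time 9
(row=1, col=1): c = -0.2320 + -0.0320i → escape time 9
(row=1, col=2): c = 0.0760 + -0.0320i → escape time 9
(row=1, col=3): c = 0.3840 + -0.0320i → escape time 7
(row=1, col=4): c = 0.6920 + -0.0320i → escape time 3
(row=1, col=5): c = 1.0000 + -0.0320i → escape time 2
(row=2, col=0): c = -0.5400 + -0.3740i → escape time 9
(row=2, col=1): c = -0.2320 + -0.3740i → escape time 9
(row=2, col=2): c = 0.0760 + -0.3740i → escape time 9
(row=2, col=3): c = 0.3840 + -0.3740i → escape time 9
(row=2, col=4): c = 0.6920 + -0.3740i → escape time 3
(row=2, col=5): c = 1.0000 + -0.3740i → escape time 2
(row=3, col=0): c = -0.5400 + -0.7160i → escape time 7
(row=3, col=1): c = -0.2320 + -0.7160i → escape time 9
(row=3, col=2): c = 0.0760 + -0.7160i → escape time 8
(row=3, col=3): c = 0.3840 + -0.7160i → escape time 5
(row=3, col=4): c = 0.6920 + -0.7160i → escape time 3
(row=3, col=5): c = 1.0000 + -0.7160i → escape time 2
(row=4, col=0): c = -0.5400 + -1.0580i → escape time 4
(row=4, col=1): c = -0.2320 + -1.0580i → escape time 6
(row=4, col=2): c = 0.0760 + -1.0580i → escape time 4
(row=4, col=3): c = 0.3840 + -1.0580i → escape time 3
(row=4, col=4): c = 0.6920 + -1.0580i → escape time 2
(row=4, col=5): c = 1.0000 + -1.0580i → escape time 2
(row=5, col=0): c = -0.5400 + -1.4000i → escape time 2
(row=5, col=1): c = -0.2320 + -1.4000i → escape time 2
(row=5, col=2): c = 0.0760 + -1.4000i → escape time 2
(row=5, col=3): c = 0.3840 + -1.4000i → escape time 2
(row=5, col=4): c = 0.6920 + -1.4000i → escape time 2
(row=5, col=5): c = 1.0000 + -1.4000i → escape time 2

Answer: 999932
999732
999932
798532
464322
222222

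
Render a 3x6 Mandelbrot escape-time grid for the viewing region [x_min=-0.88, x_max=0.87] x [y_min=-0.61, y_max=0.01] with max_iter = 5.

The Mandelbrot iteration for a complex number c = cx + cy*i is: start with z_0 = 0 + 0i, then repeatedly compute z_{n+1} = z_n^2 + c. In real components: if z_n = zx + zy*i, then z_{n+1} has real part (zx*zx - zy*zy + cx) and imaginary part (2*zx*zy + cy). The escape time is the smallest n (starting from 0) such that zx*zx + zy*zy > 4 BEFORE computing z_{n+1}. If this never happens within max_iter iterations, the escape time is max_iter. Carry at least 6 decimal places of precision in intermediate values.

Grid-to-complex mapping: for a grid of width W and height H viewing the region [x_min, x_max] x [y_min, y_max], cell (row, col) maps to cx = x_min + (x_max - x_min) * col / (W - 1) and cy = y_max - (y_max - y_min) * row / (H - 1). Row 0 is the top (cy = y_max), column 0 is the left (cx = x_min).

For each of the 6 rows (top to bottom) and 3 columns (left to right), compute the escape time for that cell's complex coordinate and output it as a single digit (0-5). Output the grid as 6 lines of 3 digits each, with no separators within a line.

(row=0, col=0): c = -0.8800 + 0.0100i → escape time 5
(row=0, col=1): c = -0.0050 + 0.0100i → escape time 5
(row=0, col=2): c = 0.8700 + 0.0100i → escape time 3
(row=1, col=0): c = -0.8800 + -0.1140i → escape time 5
(row=1, col=1): c = -0.0050 + -0.1140i → escape time 5
(row=1, col=2): c = 0.8700 + -0.1140i → escape time 3
(row=2, col=0): c = -0.8800 + -0.2380i → escape time 5
(row=2, col=1): c = -0.0050 + -0.2380i → escape time 5
(row=2, col=2): c = 0.8700 + -0.2380i → escape time 3
(row=3, col=0): c = -0.8800 + -0.3620i → escape time 5
(row=3, col=1): c = -0.0050 + -0.3620i → escape time 5
(row=3, col=2): c = 0.8700 + -0.3620i → escape time 3
(row=4, col=0): c = -0.8800 + -0.4860i → escape time 5
(row=4, col=1): c = -0.0050 + -0.4860i → escape time 5
(row=4, col=2): c = 0.8700 + -0.4860i → escape time 3
(row=5, col=0): c = -0.8800 + -0.6100i → escape time 5
(row=5, col=1): c = -0.0050 + -0.6100i → escape time 5
(row=5, col=2): c = 0.8700 + -0.6100i → escape time 2

Answer: 553
553
553
553
553
552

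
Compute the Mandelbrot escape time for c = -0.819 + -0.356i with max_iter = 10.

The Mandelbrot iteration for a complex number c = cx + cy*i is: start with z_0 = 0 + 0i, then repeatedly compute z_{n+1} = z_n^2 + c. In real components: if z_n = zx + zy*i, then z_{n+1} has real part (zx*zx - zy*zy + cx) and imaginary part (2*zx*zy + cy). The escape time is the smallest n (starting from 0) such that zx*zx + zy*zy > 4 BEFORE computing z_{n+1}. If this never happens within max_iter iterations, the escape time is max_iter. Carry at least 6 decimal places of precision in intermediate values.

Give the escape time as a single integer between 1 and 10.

Answer: 8

Derivation:
z_0 = 0 + 0i, c = -0.8190 + -0.3560i
Iter 1: z = -0.8190 + -0.3560i, |z|^2 = 0.7975
Iter 2: z = -0.2750 + 0.2271i, |z|^2 = 0.1272
Iter 3: z = -0.7950 + -0.4809i, |z|^2 = 0.8633
Iter 4: z = -0.4183 + 0.4086i, |z|^2 = 0.3419
Iter 5: z = -0.8110 + -0.6978i, |z|^2 = 1.1447
Iter 6: z = -0.6482 + 0.7759i, |z|^2 = 1.0223
Iter 7: z = -1.0008 + -1.3620i, |z|^2 = 2.8566
Iter 8: z = -1.6723 + 2.3702i, |z|^2 = 8.4143
Escaped at iteration 8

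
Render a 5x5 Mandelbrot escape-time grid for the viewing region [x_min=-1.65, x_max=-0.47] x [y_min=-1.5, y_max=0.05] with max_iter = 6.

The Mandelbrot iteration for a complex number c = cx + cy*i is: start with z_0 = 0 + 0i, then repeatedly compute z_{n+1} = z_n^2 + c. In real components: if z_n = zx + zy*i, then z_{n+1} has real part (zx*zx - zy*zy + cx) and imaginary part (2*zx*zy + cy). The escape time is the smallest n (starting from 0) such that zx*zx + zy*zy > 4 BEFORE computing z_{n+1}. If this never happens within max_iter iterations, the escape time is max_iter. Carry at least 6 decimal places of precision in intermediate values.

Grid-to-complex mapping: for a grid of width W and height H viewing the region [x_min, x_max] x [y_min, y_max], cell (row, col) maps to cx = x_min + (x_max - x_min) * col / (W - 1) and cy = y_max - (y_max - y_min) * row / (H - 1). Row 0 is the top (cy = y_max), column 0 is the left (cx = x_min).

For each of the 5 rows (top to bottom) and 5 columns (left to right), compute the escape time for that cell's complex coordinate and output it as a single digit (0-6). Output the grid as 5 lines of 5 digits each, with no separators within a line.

Answer: 66666
46666
33346
22334
11222

Derivation:
(row=0, col=0): c = -1.6500 + 0.0500i → escape time 6
(row=0, col=1): c = -1.3550 + 0.0500i → escape time 6
(row=0, col=2): c = -1.0600 + 0.0500i → escape time 6
(row=0, col=3): c = -0.7650 + 0.0500i → escape time 6
(row=0, col=4): c = -0.4700 + 0.0500i → escape time 6
(row=1, col=0): c = -1.6500 + -0.3375i → escape time 4
(row=1, col=1): c = -1.3550 + -0.3375i → escape time 6
(row=1, col=2): c = -1.0600 + -0.3375i → escape time 6
(row=1, col=3): c = -0.7650 + -0.3375i → escape time 6
(row=1, col=4): c = -0.4700 + -0.3375i → escape time 6
(row=2, col=0): c = -1.6500 + -0.7250i → escape time 3
(row=2, col=1): c = -1.3550 + -0.7250i → escape time 3
(row=2, col=2): c = -1.0600 + -0.7250i → escape time 3
(row=2, col=3): c = -0.7650 + -0.7250i → escape time 4
(row=2, col=4): c = -0.4700 + -0.7250i → escape time 6
(row=3, col=0): c = -1.6500 + -1.1125i → escape time 2
(row=3, col=1): c = -1.3550 + -1.1125i → escape time 2
(row=3, col=2): c = -1.0600 + -1.1125i → escape time 3
(row=3, col=3): c = -0.7650 + -1.1125i → escape time 3
(row=3, col=4): c = -0.4700 + -1.1125i → escape time 4
(row=4, col=0): c = -1.6500 + -1.5000i → escape time 1
(row=4, col=1): c = -1.3550 + -1.5000i → escape time 1
(row=4, col=2): c = -1.0600 + -1.5000i → escape time 2
(row=4, col=3): c = -0.7650 + -1.5000i → escape time 2
(row=4, col=4): c = -0.4700 + -1.5000i → escape time 2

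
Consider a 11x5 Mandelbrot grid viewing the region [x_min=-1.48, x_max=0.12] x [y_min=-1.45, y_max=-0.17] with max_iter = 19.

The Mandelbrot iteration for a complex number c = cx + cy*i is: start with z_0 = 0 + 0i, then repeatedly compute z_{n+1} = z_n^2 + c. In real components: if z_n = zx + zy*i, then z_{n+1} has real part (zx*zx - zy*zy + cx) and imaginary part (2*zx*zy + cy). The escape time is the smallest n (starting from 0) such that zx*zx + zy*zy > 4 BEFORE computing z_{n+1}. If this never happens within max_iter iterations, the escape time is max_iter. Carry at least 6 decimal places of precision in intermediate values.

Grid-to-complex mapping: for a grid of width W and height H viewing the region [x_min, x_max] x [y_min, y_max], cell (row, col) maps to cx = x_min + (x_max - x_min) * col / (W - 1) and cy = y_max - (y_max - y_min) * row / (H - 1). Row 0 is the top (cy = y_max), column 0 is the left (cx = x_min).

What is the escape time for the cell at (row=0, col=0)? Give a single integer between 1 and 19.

Answer: 5

Derivation:
z_0 = 0 + 0i, c = -1.4800 + -0.1700i
Iter 1: z = -1.4800 + -0.1700i, |z|^2 = 2.2193
Iter 2: z = 0.6815 + 0.3332i, |z|^2 = 0.5755
Iter 3: z = -1.1266 + 0.2842i, |z|^2 = 1.3499
Iter 4: z = -0.2916 + -0.8102i, |z|^2 = 0.7415
Iter 5: z = -2.0515 + 0.3025i, |z|^2 = 4.3001
Escaped at iteration 5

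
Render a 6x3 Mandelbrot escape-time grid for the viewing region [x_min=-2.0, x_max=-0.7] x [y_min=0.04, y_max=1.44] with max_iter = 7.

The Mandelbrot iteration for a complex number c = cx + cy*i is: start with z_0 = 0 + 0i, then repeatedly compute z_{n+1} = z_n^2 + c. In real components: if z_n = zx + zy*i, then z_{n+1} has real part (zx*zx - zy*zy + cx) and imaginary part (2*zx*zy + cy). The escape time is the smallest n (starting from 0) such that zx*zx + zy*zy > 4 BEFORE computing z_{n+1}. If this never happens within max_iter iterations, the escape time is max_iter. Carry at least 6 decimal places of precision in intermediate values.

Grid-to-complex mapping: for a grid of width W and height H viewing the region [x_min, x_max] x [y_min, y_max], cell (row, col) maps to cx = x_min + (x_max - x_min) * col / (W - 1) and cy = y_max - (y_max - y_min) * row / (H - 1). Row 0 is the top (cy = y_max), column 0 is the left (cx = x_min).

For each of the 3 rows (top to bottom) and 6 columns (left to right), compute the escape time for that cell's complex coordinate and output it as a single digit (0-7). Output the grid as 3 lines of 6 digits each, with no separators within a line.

(row=0, col=0): c = -2.0000 + 1.4400i → escape time 1
(row=0, col=1): c = -1.7400 + 1.4400i → escape time 1
(row=0, col=2): c = -1.4800 + 1.4400i → escape time 1
(row=0, col=3): c = -1.2200 + 1.4400i → escape time 2
(row=0, col=4): c = -0.9600 + 1.4400i → escape time 2
(row=0, col=5): c = -0.7000 + 1.4400i → escape time 2
(row=1, col=0): c = -2.0000 + 0.7400i → escape time 1
(row=1, col=1): c = -1.7400 + 0.7400i → escape time 3
(row=1, col=2): c = -1.4800 + 0.7400i → escape time 3
(row=1, col=3): c = -1.2200 + 0.7400i → escape time 3
(row=1, col=4): c = -0.9600 + 0.7400i → escape time 4
(row=1, col=5): c = -0.7000 + 0.7400i → escape time 4
(row=2, col=0): c = -2.0000 + 0.0400i → escape time 1
(row=2, col=1): c = -1.7400 + 0.0400i → escape time 7
(row=2, col=2): c = -1.4800 + 0.0400i → escape time 7
(row=2, col=3): c = -1.2200 + 0.0400i → escape time 7
(row=2, col=4): c = -0.9600 + 0.0400i → escape time 7
(row=2, col=5): c = -0.7000 + 0.0400i → escape time 7

Answer: 111222
133344
177777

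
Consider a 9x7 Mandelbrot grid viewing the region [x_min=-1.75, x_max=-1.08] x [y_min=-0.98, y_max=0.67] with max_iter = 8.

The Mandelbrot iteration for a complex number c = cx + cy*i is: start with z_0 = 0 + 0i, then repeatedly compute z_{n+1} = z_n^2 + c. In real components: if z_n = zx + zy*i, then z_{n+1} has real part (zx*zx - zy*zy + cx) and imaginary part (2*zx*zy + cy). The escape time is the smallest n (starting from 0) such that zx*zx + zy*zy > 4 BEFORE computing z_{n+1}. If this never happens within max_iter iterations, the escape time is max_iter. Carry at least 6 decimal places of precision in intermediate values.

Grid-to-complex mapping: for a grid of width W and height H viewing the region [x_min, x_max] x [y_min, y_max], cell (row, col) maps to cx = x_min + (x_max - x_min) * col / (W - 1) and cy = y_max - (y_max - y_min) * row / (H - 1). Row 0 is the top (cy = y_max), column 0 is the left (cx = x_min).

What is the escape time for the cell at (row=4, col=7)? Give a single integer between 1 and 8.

Answer: 6

Derivation:
z_0 = 0 + 0i, c = -1.1638 + -0.4300i
Iter 1: z = -1.1638 + -0.4300i, |z|^2 = 1.5392
Iter 2: z = 0.0057 + 0.5708i, |z|^2 = 0.3259
Iter 3: z = -1.4896 + -0.4235i, |z|^2 = 2.3982
Iter 4: z = 0.8757 + 0.8318i, |z|^2 = 1.4586
Iter 5: z = -1.0888 + 1.0267i, |z|^2 = 2.2395
Iter 6: z = -1.0323 + -2.6657i, |z|^2 = 8.1714
Escaped at iteration 6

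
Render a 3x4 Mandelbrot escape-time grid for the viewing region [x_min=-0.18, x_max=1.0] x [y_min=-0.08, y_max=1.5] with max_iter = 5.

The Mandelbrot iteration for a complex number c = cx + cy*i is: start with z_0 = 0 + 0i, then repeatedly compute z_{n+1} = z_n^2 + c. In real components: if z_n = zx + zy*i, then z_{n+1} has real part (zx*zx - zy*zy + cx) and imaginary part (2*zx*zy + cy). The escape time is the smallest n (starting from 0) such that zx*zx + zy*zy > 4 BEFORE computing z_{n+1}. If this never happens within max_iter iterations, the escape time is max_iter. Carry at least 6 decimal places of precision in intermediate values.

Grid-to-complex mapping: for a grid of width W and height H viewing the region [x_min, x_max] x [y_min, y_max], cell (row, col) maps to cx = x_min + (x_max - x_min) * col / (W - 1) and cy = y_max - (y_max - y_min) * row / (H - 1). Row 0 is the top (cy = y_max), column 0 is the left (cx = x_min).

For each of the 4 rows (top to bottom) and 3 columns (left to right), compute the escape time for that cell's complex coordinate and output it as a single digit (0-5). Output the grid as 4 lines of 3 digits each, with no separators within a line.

(row=0, col=0): c = -0.1800 + 1.5000i → escape time 2
(row=0, col=1): c = 0.4100 + 1.5000i → escape time 2
(row=0, col=2): c = 1.0000 + 1.5000i → escape time 2
(row=1, col=0): c = -0.1800 + 0.9733i → escape time 5
(row=1, col=1): c = 0.4100 + 0.9733i → escape time 3
(row=1, col=2): c = 1.0000 + 0.9733i → escape time 2
(row=2, col=0): c = -0.1800 + 0.4467i → escape time 5
(row=2, col=1): c = 0.4100 + 0.4467i → escape time 5
(row=2, col=2): c = 1.0000 + 0.4467i → escape time 2
(row=3, col=0): c = -0.1800 + -0.0800i → escape time 5
(row=3, col=1): c = 0.4100 + -0.0800i → escape time 5
(row=3, col=2): c = 1.0000 + -0.0800i → escape time 2

Answer: 222
532
552
552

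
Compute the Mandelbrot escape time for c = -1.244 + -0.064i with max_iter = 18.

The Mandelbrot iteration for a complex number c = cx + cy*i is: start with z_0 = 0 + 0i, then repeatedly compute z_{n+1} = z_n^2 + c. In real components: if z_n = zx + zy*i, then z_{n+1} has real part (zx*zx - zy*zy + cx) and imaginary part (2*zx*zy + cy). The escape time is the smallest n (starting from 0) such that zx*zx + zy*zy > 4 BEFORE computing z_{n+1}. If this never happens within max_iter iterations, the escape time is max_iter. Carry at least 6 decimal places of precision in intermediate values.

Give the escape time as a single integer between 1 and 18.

Answer: 18

Derivation:
z_0 = 0 + 0i, c = -1.2440 + -0.0640i
Iter 1: z = -1.2440 + -0.0640i, |z|^2 = 1.5516
Iter 2: z = 0.2994 + 0.0952i, |z|^2 = 0.0987
Iter 3: z = -1.1634 + -0.0070i, |z|^2 = 1.3536
Iter 4: z = 0.1095 + -0.0478i, |z|^2 = 0.0143
Iter 5: z = -1.2343 + -0.0745i, |z|^2 = 1.5290
Iter 6: z = 0.2740 + 0.1198i, |z|^2 = 0.0894
Iter 7: z = -1.1833 + 0.0016i, |z|^2 = 1.4002
Iter 8: z = 0.1562 + -0.0679i, |z|^2 = 0.0290
Iter 9: z = -1.2242 + -0.0852i, |z|^2 = 1.5060
Iter 10: z = 0.2474 + 0.1446i, |z|^2 = 0.0821
Iter 11: z = -1.2037 + 0.0076i, |z|^2 = 1.4489
Iter 12: z = 0.2048 + -0.0822i, |z|^2 = 0.0487
Iter 13: z = -1.2088 + -0.0977i, |z|^2 = 1.4708
Iter 14: z = 0.2077 + 0.1722i, |z|^2 = 0.0728
Iter 15: z = -1.2305 + 0.0075i, |z|^2 = 1.5142
Iter 16: z = 0.2701 + -0.0825i, |z|^2 = 0.0798
Iter 17: z = -1.1778 + -0.1086i, |z|^2 = 1.3991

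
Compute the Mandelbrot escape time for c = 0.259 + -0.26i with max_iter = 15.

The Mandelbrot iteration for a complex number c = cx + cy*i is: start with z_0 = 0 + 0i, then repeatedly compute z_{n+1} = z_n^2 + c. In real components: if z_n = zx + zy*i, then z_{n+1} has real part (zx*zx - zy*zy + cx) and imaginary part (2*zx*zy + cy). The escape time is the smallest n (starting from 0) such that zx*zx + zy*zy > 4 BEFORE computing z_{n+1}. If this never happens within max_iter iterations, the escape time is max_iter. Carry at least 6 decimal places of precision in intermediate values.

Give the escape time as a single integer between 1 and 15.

z_0 = 0 + 0i, c = 0.2590 + -0.2600i
Iter 1: z = 0.2590 + -0.2600i, |z|^2 = 0.1347
Iter 2: z = 0.2585 + -0.3947i, |z|^2 = 0.2226
Iter 3: z = 0.1700 + -0.4640i, |z|^2 = 0.2442
Iter 4: z = 0.0726 + -0.4178i, |z|^2 = 0.1798
Iter 5: z = 0.0897 + -0.3207i, |z|^2 = 0.1109
Iter 6: z = 0.1642 + -0.3175i, |z|^2 = 0.1278
Iter 7: z = 0.1851 + -0.3643i, |z|^2 = 0.1670
Iter 8: z = 0.1606 + -0.3949i, |z|^2 = 0.1817
Iter 9: z = 0.1288 + -0.3868i, |z|^2 = 0.1662
Iter 10: z = 0.1260 + -0.3597i, |z|^2 = 0.1452
Iter 11: z = 0.1455 + -0.3506i, |z|^2 = 0.1441
Iter 12: z = 0.1572 + -0.3620i, |z|^2 = 0.1558
Iter 13: z = 0.1527 + -0.3739i, |z|^2 = 0.1631
Iter 14: z = 0.1425 + -0.3741i, |z|^2 = 0.1603

Answer: 15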